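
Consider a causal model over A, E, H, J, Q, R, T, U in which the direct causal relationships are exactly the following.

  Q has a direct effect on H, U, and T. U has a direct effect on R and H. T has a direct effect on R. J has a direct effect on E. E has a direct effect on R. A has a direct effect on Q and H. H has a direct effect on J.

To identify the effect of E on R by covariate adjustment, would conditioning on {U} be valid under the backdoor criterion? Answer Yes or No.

Backdoor paths from E to R (paths whose first edge points into E):
  P1: E <- J <- H <- A -> Q -> U -> R
  P2: E <- J <- H <- A -> Q -> T -> R
  P3: E <- J <- H <- Q -> U -> R
  P4: E <- J <- H <- Q -> T -> R
  P5: E <- J <- H <- U <- Q -> T -> R
  P6: E <- J <- H <- U -> R
Condition 1 (no descendant of E in the set): holds — descendants of E are {R}; none are in {U}.
Condition 2 (every backdoor path blocked by {U}):
  P1: blocked at chain node U ∈ conditioning set.
  P2: open — no interior node is in the conditioning set.
  P3: blocked at chain node U ∈ conditioning set.
  P4: open — no interior node is in the conditioning set.
  P5: blocked at chain node U ∈ conditioning set.
  P6: blocked at fork node U ∈ conditioning set.
{U} does not satisfy the backdoor criterion.

No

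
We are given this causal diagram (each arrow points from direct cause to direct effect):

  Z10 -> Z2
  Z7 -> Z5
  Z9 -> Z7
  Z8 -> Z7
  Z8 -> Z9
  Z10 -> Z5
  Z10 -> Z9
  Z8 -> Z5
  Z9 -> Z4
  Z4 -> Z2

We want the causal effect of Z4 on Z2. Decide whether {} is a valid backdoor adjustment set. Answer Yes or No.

Backdoor paths from Z4 to Z2 (paths whose first edge points into Z4):
  P1: Z4 <- Z9 <- Z10 -> Z2
  P2: Z4 <- Z9 <- Z8 -> Z7 -> Z5 <- Z10 -> Z2
  P3: Z4 <- Z9 <- Z8 -> Z5 <- Z10 -> Z2
  P4: Z4 <- Z9 -> Z7 <- Z8 -> Z5 <- Z10 -> Z2
  P5: Z4 <- Z9 -> Z7 -> Z5 <- Z10 -> Z2
Condition 1 (no descendant of Z4 in the set): holds — descendants of Z4 are {Z2}; none are in {}.
Condition 2 (every backdoor path blocked by {}):
  P1: open — no interior node is in the conditioning set.
  P2: blocked at collider Z5 (neither it nor any descendant is in the conditioning set).
  P3: blocked at collider Z5 (neither it nor any descendant is in the conditioning set).
  P4: blocked at collider Z7 (neither it nor any descendant is in the conditioning set).
  P5: blocked at collider Z5 (neither it nor any descendant is in the conditioning set).
{} does not satisfy the backdoor criterion.

No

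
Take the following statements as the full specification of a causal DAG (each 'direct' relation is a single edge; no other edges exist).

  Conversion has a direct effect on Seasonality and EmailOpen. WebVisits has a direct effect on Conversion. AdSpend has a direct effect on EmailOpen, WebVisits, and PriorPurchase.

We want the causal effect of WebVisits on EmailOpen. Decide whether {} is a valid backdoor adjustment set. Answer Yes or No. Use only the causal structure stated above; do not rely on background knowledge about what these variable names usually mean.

No

Backdoor paths from WebVisits to EmailOpen (paths whose first edge points into WebVisits):
  P1: WebVisits <- AdSpend -> EmailOpen
Condition 1 (no descendant of WebVisits in the set): holds — descendants of WebVisits are {Conversion, EmailOpen, Seasonality}; none are in {}.
Condition 2 (every backdoor path blocked by {}):
  P1: open — no interior node is in the conditioning set.
{} does not satisfy the backdoor criterion.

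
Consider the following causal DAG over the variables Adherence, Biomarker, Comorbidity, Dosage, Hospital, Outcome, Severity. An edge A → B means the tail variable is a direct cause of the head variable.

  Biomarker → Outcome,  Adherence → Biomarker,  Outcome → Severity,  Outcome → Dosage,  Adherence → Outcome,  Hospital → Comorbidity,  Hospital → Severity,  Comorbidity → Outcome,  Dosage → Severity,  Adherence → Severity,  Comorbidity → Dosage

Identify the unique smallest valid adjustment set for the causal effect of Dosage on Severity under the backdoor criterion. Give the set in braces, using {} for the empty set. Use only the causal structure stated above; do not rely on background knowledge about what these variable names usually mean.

{Comorbidity, Outcome}

Variables eligible for adjustment (non-descendants of Dosage, excluding Dosage and Severity): {Adherence, Biomarker, Comorbidity, Hospital, Outcome}.
Backdoor paths from Dosage to Severity:
  P1: Dosage <- Comorbidity <- Hospital -> Severity
  P2: Dosage <- Comorbidity -> Outcome <- Adherence -> Severity
  P3: Dosage <- Comorbidity -> Outcome <- Biomarker <- Adherence -> Severity
  P4: Dosage <- Comorbidity -> Outcome -> Severity
  P5: Dosage <- Outcome <- Adherence -> Severity
  P6: Dosage <- Outcome <- Biomarker <- Adherence -> Severity
  P7: Dosage <- Outcome <- Comorbidity <- Hospital -> Severity
  P8: Dosage <- Outcome -> Severity
The empty set is not sufficient: P1 (Dosage <- Comorbidity <- Hospital -> Severity) has no collider blocking it and no conditioned non-collider, so it is open.
Try {Comorbidity, Outcome}:
  P1: blocked at chain node Comorbidity ∈ conditioning set.
  P2: blocked at fork node Comorbidity ∈ conditioning set.
  P3: blocked at fork node Comorbidity ∈ conditioning set.
  P4: blocked at fork node Comorbidity ∈ conditioning set.
  P5: blocked at chain node Outcome ∈ conditioning set.
  P6: blocked at chain node Outcome ∈ conditioning set.
  P7: blocked at chain node Outcome ∈ conditioning set.
  P8: blocked at fork node Outcome ∈ conditioning set.
{Comorbidity, Outcome} contains no descendant of Dosage and blocks every backdoor path.
Every element of {Comorbidity, Outcome} is needed (dropping Comorbidity leaves P1 open; dropping Outcome leaves P5 open), so no proper subset is valid.
Among all size-2 subsets of the eligible variables, only {Comorbidity, Outcome} blocks every backdoor path, so it is the unique smallest valid adjustment set.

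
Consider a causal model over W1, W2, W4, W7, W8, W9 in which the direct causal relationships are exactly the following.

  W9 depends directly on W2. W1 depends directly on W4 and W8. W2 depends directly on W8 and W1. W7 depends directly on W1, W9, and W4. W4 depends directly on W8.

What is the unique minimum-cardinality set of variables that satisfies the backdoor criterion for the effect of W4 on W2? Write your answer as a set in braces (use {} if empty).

Variables eligible for adjustment (non-descendants of W4, excluding W4 and W2): {W8}.
Backdoor paths from W4 to W2:
  P1: W4 <- W8 -> W1 -> W2
  P2: W4 <- W8 -> W1 -> W7 <- W9 <- W2
  P3: W4 <- W8 -> W2
The empty set is not sufficient: P1 (W4 <- W8 -> W1 -> W2) has no collider blocking it and no conditioned non-collider, so it is open.
Try {W8}:
  P1: blocked at fork node W8 ∈ conditioning set.
  P2: blocked at fork node W8 ∈ conditioning set.
  P3: blocked at fork node W8 ∈ conditioning set.
{W8} contains no descendant of W4 and blocks every backdoor path.
{W8} is the unique smallest valid adjustment set.

{W8}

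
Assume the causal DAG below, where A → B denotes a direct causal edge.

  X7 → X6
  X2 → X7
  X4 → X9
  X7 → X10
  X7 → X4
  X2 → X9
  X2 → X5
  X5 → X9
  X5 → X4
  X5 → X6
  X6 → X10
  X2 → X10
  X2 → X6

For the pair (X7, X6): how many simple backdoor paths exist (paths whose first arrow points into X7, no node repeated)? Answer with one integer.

A backdoor path from X7 to X6 is any simple undirected path whose first edge points into X7 (i.e. leaves X7 via a parent).
Parents of X7: {X2}.
Enumerating:
  P1: X7 <- X2 -> X5 -> X6
  P2: X7 <- X2 -> X9 <- X5 -> X6
  P3: X7 <- X2 -> X9 <- X4 <- X5 -> X6
  P4: X7 <- X2 -> X6
  P5: X7 <- X2 -> X10 <- X6
That exhausts the simple backdoor paths. Count: 5.

5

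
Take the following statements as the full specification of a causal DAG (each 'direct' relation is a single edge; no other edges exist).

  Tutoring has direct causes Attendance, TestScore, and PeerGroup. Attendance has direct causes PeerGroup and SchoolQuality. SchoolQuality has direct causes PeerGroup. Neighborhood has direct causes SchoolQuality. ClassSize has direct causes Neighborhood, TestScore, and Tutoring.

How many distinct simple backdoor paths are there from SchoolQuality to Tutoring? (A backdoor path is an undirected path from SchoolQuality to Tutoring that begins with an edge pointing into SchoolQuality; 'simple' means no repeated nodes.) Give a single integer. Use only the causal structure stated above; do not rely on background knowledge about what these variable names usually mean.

A backdoor path from SchoolQuality to Tutoring is any simple undirected path whose first edge points into SchoolQuality (i.e. leaves SchoolQuality via a parent).
Parents of SchoolQuality: {PeerGroup}.
Enumerating:
  P1: SchoolQuality <- PeerGroup -> Attendance -> Tutoring
  P2: SchoolQuality <- PeerGroup -> Tutoring
That exhausts the simple backdoor paths. Count: 2.

2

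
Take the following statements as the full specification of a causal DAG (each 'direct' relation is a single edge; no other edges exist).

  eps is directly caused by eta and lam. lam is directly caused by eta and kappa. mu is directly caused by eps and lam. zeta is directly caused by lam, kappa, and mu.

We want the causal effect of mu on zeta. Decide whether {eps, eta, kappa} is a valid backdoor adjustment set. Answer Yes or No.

Backdoor paths from mu to zeta (paths whose first edge points into mu):
  P1: mu <- lam <- kappa -> zeta
  P2: mu <- lam -> zeta
  P3: mu <- eps <- eta -> lam <- kappa -> zeta
  P4: mu <- eps <- eta -> lam -> zeta
  P5: mu <- eps <- lam <- kappa -> zeta
  P6: mu <- eps <- lam -> zeta
Condition 1 (no descendant of mu in the set): holds — descendants of mu are {zeta}; none are in {eps, eta, kappa}.
Condition 2 (every backdoor path blocked by {eps, eta, kappa}):
  P1: blocked at fork node kappa ∈ conditioning set.
  P2: open — no interior node is in the conditioning set.
  P3: blocked at chain node eps ∈ conditioning set.
  P4: blocked at chain node eps ∈ conditioning set.
  P5: blocked at chain node eps ∈ conditioning set.
  P6: blocked at chain node eps ∈ conditioning set.
{eps, eta, kappa} does not satisfy the backdoor criterion.

No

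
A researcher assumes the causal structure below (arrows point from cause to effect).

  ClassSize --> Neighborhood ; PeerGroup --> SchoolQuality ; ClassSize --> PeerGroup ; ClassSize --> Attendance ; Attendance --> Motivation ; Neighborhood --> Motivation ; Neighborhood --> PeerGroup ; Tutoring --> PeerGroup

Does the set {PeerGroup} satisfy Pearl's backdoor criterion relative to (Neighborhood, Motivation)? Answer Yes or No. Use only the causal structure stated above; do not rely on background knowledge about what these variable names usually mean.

No

Backdoor paths from Neighborhood to Motivation (paths whose first edge points into Neighborhood):
  P1: Neighborhood <- ClassSize -> Attendance -> Motivation
Condition 1 (no descendant of Neighborhood in the set): FAILS — PeerGroup is a descendant of Neighborhood.
Condition 2 (every backdoor path blocked by {PeerGroup}):
  P1: open — no interior node is in the conditioning set.
{PeerGroup} does not satisfy the backdoor criterion.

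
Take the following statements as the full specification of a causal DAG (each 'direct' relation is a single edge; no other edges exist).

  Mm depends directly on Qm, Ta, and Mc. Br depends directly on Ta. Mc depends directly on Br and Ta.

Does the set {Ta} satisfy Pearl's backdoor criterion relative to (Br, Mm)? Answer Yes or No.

Yes

Backdoor paths from Br to Mm (paths whose first edge points into Br):
  P1: Br <- Ta -> Mc -> Mm
  P2: Br <- Ta -> Mm
Condition 1 (no descendant of Br in the set): holds — descendants of Br are {Mc, Mm}; none are in {Ta}.
Condition 2 (every backdoor path blocked by {Ta}):
  P1: blocked at fork node Ta ∈ conditioning set.
  P2: blocked at fork node Ta ∈ conditioning set.
{Ta} satisfies the backdoor criterion.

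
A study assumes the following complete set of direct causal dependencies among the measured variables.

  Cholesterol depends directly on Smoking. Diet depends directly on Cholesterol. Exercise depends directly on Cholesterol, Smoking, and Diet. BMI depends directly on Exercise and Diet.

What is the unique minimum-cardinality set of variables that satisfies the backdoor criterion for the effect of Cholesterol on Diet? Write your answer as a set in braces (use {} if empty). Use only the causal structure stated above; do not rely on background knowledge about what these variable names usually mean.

Variables eligible for adjustment (non-descendants of Cholesterol, excluding Cholesterol and Diet): {Smoking}.
Backdoor paths from Cholesterol to Diet:
  P1: Cholesterol <- Smoking -> Exercise <- Diet
  P2: Cholesterol <- Smoking -> Exercise -> BMI <- Diet
Each backdoor path contains an unconditioned collider, so every path is already blocked with the empty conditioning set:
  P1: blocked at collider Exercise (neither it nor any descendant is in the conditioning set).
  P2: blocked at collider BMI (neither it nor any descendant is in the conditioning set).
The empty set is therefore the unique smallest valid set.

{}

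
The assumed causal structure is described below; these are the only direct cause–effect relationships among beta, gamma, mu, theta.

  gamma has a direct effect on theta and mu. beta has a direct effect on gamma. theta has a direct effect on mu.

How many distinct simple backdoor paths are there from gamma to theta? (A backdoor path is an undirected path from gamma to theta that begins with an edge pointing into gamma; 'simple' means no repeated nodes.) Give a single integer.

A backdoor path from gamma to theta is any simple undirected path whose first edge points into gamma (i.e. leaves gamma via a parent).
Parents of gamma: {beta}.
No simple path from any parent of gamma reaches theta without revisiting gamma, so there are no backdoor paths.

0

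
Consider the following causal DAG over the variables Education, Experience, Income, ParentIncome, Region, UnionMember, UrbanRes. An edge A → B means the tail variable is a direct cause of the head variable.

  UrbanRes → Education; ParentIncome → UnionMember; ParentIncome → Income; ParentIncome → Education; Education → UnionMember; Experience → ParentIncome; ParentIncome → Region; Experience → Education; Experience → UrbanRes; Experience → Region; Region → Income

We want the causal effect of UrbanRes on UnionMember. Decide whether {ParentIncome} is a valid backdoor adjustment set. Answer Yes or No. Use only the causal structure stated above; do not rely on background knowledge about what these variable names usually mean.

Backdoor paths from UrbanRes to UnionMember (paths whose first edge points into UrbanRes):
  P1: UrbanRes <- Experience -> ParentIncome -> Education -> UnionMember
  P2: UrbanRes <- Experience -> ParentIncome -> UnionMember
  P3: UrbanRes <- Experience -> Region <- ParentIncome -> Education -> UnionMember
  P4: UrbanRes <- Experience -> Region <- ParentIncome -> UnionMember
  P5: UrbanRes <- Experience -> Region -> Income <- ParentIncome -> Education -> UnionMember
  P6: UrbanRes <- Experience -> Region -> Income <- ParentIncome -> UnionMember
  P7: UrbanRes <- Experience -> Education <- ParentIncome -> UnionMember
  P8: UrbanRes <- Experience -> Education -> UnionMember
Condition 1 (no descendant of UrbanRes in the set): holds — descendants of UrbanRes are {Education, UnionMember}; none are in {ParentIncome}.
Condition 2 (every backdoor path blocked by {ParentIncome}):
  P1: blocked at chain node ParentIncome ∈ conditioning set.
  P2: blocked at chain node ParentIncome ∈ conditioning set.
  P3: blocked at collider Region (neither it nor any descendant is in the conditioning set).
  P4: blocked at collider Region (neither it nor any descendant is in the conditioning set).
  P5: blocked at collider Income (neither it nor any descendant is in the conditioning set).
  P6: blocked at collider Income (neither it nor any descendant is in the conditioning set).
  P7: blocked at collider Education (neither it nor any descendant is in the conditioning set).
  P8: open — no interior node is in the conditioning set.
{ParentIncome} does not satisfy the backdoor criterion.

No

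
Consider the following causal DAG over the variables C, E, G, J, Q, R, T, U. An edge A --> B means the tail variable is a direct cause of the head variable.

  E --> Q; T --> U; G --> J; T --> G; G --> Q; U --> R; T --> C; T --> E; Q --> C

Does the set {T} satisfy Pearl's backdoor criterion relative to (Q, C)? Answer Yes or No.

Backdoor paths from Q to C (paths whose first edge points into Q):
  P1: Q <- E <- T -> C
  P2: Q <- G <- T -> C
Condition 1 (no descendant of Q in the set): holds — descendants of Q are {C}; none are in {T}.
Condition 2 (every backdoor path blocked by {T}):
  P1: blocked at fork node T ∈ conditioning set.
  P2: blocked at fork node T ∈ conditioning set.
{T} satisfies the backdoor criterion.

Yes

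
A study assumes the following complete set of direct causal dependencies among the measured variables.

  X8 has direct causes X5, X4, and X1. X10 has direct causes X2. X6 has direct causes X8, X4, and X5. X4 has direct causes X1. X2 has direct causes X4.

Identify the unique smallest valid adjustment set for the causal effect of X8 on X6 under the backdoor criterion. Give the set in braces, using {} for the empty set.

{X4, X5}

Variables eligible for adjustment (non-descendants of X8, excluding X8 and X6): {X1, X10, X2, X4, X5}.
Backdoor paths from X8 to X6:
  P1: X8 <- X1 -> X4 -> X6
  P2: X8 <- X4 -> X6
  P3: X8 <- X5 -> X6
The empty set is not sufficient: P1 (X8 <- X1 -> X4 -> X6) has no collider blocking it and no conditioned non-collider, so it is open.
Try {X4, X5}:
  P1: blocked at chain node X4 ∈ conditioning set.
  P2: blocked at fork node X4 ∈ conditioning set.
  P3: blocked at fork node X5 ∈ conditioning set.
{X4, X5} contains no descendant of X8 and blocks every backdoor path.
Every element of {X4, X5} is needed (dropping X4 leaves P1 open; dropping X5 leaves P3 open), so no proper subset is valid.
Among all size-2 subsets of the eligible variables, only {X4, X5} blocks every backdoor path, so it is the unique smallest valid adjustment set.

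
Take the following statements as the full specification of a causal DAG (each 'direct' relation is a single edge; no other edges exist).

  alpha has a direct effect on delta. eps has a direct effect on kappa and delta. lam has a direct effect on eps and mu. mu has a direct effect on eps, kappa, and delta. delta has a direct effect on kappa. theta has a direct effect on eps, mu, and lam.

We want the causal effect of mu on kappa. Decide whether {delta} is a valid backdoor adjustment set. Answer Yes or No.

No

Backdoor paths from mu to kappa (paths whose first edge points into mu):
  P1: mu <- theta -> lam -> eps -> delta -> kappa
  P2: mu <- theta -> lam -> eps -> kappa
  P3: mu <- theta -> eps -> delta -> kappa
  P4: mu <- theta -> eps -> kappa
  P5: mu <- lam <- theta -> eps -> delta -> kappa
  P6: mu <- lam <- theta -> eps -> kappa
  P7: mu <- lam -> eps -> delta -> kappa
  P8: mu <- lam -> eps -> kappa
Condition 1 (no descendant of mu in the set): FAILS — delta is a descendant of mu.
Condition 2 (every backdoor path blocked by {delta}):
  P1: blocked at chain node delta ∈ conditioning set.
  P2: open — no interior node is in the conditioning set.
  P3: blocked at chain node delta ∈ conditioning set.
  P4: open — no interior node is in the conditioning set.
  P5: blocked at chain node delta ∈ conditioning set.
  P6: open — no interior node is in the conditioning set.
  P7: blocked at chain node delta ∈ conditioning set.
  P8: open — no interior node is in the conditioning set.
{delta} does not satisfy the backdoor criterion.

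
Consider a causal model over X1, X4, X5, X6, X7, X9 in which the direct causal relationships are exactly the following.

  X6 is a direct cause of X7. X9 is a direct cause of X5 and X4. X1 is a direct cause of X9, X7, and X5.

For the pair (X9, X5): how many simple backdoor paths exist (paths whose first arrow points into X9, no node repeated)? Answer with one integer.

1

A backdoor path from X9 to X5 is any simple undirected path whose first edge points into X9 (i.e. leaves X9 via a parent).
Parents of X9: {X1}.
Enumerating:
  P1: X9 <- X1 -> X5
That exhausts the simple backdoor paths. Count: 1.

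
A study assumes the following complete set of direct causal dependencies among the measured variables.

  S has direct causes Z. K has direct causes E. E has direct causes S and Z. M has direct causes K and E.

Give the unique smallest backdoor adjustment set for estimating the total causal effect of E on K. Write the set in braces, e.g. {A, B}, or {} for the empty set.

Variables eligible for adjustment (non-descendants of E, excluding E and K): {S, Z}.
Backdoor paths from E to K:
  (none)
With no backdoor paths the empty set already satisfies the criterion, and it is trivially minimal.

{}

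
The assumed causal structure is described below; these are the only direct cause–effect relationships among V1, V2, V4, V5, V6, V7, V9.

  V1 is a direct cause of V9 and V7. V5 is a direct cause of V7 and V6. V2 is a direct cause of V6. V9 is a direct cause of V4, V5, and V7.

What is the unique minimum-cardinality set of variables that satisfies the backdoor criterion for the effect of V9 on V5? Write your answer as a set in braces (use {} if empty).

{}

Variables eligible for adjustment (non-descendants of V9, excluding V9 and V5): {V1, V2}.
Backdoor paths from V9 to V5:
  P1: V9 <- V1 -> V7 <- V5
Each backdoor path contains an unconditioned collider, so every path is already blocked with the empty conditioning set:
  P1: blocked at collider V7 (neither it nor any descendant is in the conditioning set).
The empty set is therefore the unique smallest valid set.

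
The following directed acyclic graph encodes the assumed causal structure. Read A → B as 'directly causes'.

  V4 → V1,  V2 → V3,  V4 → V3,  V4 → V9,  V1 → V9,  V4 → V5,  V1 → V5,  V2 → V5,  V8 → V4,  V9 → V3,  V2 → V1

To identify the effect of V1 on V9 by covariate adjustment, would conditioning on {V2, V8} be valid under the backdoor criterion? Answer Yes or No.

No

Backdoor paths from V1 to V9 (paths whose first edge points into V1):
  P1: V1 <- V2 -> V5 <- V4 -> V9
  P2: V1 <- V2 -> V5 <- V4 -> V3 <- V9
  P3: V1 <- V2 -> V3 <- V4 -> V9
  P4: V1 <- V2 -> V3 <- V9
  P5: V1 <- V4 -> V5 <- V2 -> V3 <- V9
  P6: V1 <- V4 -> V9
  P7: V1 <- V4 -> V3 <- V9
Condition 1 (no descendant of V1 in the set): holds — descendants of V1 are {V3, V5, V9}; none are in {V2, V8}.
Condition 2 (every backdoor path blocked by {V2, V8}):
  P1: blocked at fork node V2 ∈ conditioning set.
  P2: blocked at fork node V2 ∈ conditioning set.
  P3: blocked at fork node V2 ∈ conditioning set.
  P4: blocked at fork node V2 ∈ conditioning set.
  P5: blocked at collider V5 (neither it nor any descendant is in the conditioning set).
  P6: open — no interior node is in the conditioning set.
  P7: blocked at collider V3 (neither it nor any descendant is in the conditioning set).
{V2, V8} does not satisfy the backdoor criterion.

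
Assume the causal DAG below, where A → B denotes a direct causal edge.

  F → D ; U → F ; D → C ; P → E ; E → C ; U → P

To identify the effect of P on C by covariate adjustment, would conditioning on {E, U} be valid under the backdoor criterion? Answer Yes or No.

Backdoor paths from P to C (paths whose first edge points into P):
  P1: P <- U -> F -> D -> C
Condition 1 (no descendant of P in the set): FAILS — E is a descendant of P.
Condition 2 (every backdoor path blocked by {E, U}):
  P1: blocked at fork node U ∈ conditioning set.
{E, U} does not satisfy the backdoor criterion.

No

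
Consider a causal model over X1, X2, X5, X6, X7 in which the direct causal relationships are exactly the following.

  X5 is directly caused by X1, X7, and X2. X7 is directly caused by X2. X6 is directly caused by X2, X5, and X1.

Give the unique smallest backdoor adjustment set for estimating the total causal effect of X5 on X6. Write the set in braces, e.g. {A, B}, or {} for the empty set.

Variables eligible for adjustment (non-descendants of X5, excluding X5 and X6): {X1, X2, X7}.
Backdoor paths from X5 to X6:
  P1: X5 <- X2 -> X6
  P2: X5 <- X7 <- X2 -> X6
  P3: X5 <- X1 -> X6
The empty set is not sufficient: P1 (X5 <- X2 -> X6) has no collider blocking it and no conditioned non-collider, so it is open.
Try {X1, X2}:
  P1: blocked at fork node X2 ∈ conditioning set.
  P2: blocked at fork node X2 ∈ conditioning set.
  P3: blocked at fork node X1 ∈ conditioning set.
{X1, X2} contains no descendant of X5 and blocks every backdoor path.
Every element of {X1, X2} is needed (dropping X1 leaves P3 open; dropping X2 leaves P1 open), so no proper subset is valid.
Among all size-2 subsets of the eligible variables, only {X1, X2} blocks every backdoor path, so it is the unique smallest valid adjustment set.

{X1, X2}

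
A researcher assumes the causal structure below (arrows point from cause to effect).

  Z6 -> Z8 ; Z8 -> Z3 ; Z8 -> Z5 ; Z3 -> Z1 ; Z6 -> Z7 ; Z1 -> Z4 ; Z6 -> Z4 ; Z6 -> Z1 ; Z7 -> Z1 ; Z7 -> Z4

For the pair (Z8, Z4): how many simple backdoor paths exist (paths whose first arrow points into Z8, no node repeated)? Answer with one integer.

5

A backdoor path from Z8 to Z4 is any simple undirected path whose first edge points into Z8 (i.e. leaves Z8 via a parent).
Parents of Z8: {Z6}.
Enumerating:
  P1: Z8 <- Z6 -> Z7 -> Z1 -> Z4
  P2: Z8 <- Z6 -> Z7 -> Z4
  P3: Z8 <- Z6 -> Z1 <- Z7 -> Z4
  P4: Z8 <- Z6 -> Z1 -> Z4
  P5: Z8 <- Z6 -> Z4
That exhausts the simple backdoor paths. Count: 5.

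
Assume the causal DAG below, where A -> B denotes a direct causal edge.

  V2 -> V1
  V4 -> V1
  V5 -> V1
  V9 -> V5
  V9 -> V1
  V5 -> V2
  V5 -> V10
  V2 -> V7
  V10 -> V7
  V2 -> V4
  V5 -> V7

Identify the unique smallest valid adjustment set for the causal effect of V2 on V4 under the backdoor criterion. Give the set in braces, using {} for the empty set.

{}

Variables eligible for adjustment (non-descendants of V2, excluding V2 and V4): {V10, V5, V9}.
Backdoor paths from V2 to V4:
  P1: V2 <- V5 <- V9 -> V1 <- V4
  P2: V2 <- V5 -> V1 <- V4
Each backdoor path contains an unconditioned collider, so every path is already blocked with the empty conditioning set:
  P1: blocked at collider V1 (neither it nor any descendant is in the conditioning set).
  P2: blocked at collider V1 (neither it nor any descendant is in the conditioning set).
The empty set is therefore the unique smallest valid set.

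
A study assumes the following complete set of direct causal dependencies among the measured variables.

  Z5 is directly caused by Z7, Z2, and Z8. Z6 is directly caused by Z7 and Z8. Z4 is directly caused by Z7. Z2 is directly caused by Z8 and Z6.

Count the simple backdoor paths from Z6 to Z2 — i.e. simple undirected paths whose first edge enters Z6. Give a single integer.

A backdoor path from Z6 to Z2 is any simple undirected path whose first edge points into Z6 (i.e. leaves Z6 via a parent).
Parents of Z6: {Z7, Z8}.
Enumerating:
  P1: Z6 <- Z7 -> Z5 <- Z8 -> Z2
  P2: Z6 <- Z7 -> Z5 <- Z2
  P3: Z6 <- Z8 -> Z2
  P4: Z6 <- Z8 -> Z5 <- Z2
That exhausts the simple backdoor paths. Count: 4.

4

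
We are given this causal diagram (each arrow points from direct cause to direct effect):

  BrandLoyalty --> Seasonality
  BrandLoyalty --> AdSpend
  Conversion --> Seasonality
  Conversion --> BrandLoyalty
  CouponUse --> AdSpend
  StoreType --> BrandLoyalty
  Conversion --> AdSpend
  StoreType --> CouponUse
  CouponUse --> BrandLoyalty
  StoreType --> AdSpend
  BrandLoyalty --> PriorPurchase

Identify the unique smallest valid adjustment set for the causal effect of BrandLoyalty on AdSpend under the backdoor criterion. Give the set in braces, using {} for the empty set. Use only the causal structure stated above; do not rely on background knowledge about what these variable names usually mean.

{Conversion, CouponUse, StoreType}

Variables eligible for adjustment (non-descendants of BrandLoyalty, excluding BrandLoyalty and AdSpend): {Conversion, CouponUse, StoreType}.
Backdoor paths from BrandLoyalty to AdSpend:
  P1: BrandLoyalty <- StoreType -> CouponUse -> AdSpend
  P2: BrandLoyalty <- StoreType -> AdSpend
  P3: BrandLoyalty <- CouponUse <- StoreType -> AdSpend
  P4: BrandLoyalty <- CouponUse -> AdSpend
  P5: BrandLoyalty <- Conversion -> AdSpend
The empty set is not sufficient: P1 (BrandLoyalty <- StoreType -> CouponUse -> AdSpend) has no collider blocking it and no conditioned non-collider, so it is open.
Try {Conversion, CouponUse, StoreType}:
  P1: blocked at fork node StoreType ∈ conditioning set.
  P2: blocked at fork node StoreType ∈ conditioning set.
  P3: blocked at chain node CouponUse ∈ conditioning set.
  P4: blocked at fork node CouponUse ∈ conditioning set.
  P5: blocked at fork node Conversion ∈ conditioning set.
{Conversion, CouponUse, StoreType} contains no descendant of BrandLoyalty and blocks every backdoor path.
Every element of {Conversion, CouponUse, StoreType} is needed (dropping Conversion leaves P5 open; dropping CouponUse leaves P4 open; dropping StoreType leaves P2 open), so no proper subset is valid.
Among all size-3 subsets of the eligible variables, only {Conversion, CouponUse, StoreType} blocks every backdoor path, so it is the unique smallest valid adjustment set.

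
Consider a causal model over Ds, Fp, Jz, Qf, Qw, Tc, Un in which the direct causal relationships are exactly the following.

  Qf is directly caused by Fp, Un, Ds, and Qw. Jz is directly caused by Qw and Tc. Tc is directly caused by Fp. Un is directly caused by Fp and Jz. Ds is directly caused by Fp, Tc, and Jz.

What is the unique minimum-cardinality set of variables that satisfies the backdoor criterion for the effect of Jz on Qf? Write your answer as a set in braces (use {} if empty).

Variables eligible for adjustment (non-descendants of Jz, excluding Jz and Qf): {Fp, Qw, Tc}.
Backdoor paths from Jz to Qf:
  P1: Jz <- Qw -> Qf
  P2: Jz <- Tc <- Fp -> Ds -> Qf
  P3: Jz <- Tc <- Fp -> Un -> Qf
  P4: Jz <- Tc <- Fp -> Qf
  P5: Jz <- Tc -> Ds <- Fp -> Un -> Qf
  P6: Jz <- Tc -> Ds <- Fp -> Qf
  P7: Jz <- Tc -> Ds -> Qf
The empty set is not sufficient: P1 (Jz <- Qw -> Qf) has no collider blocking it and no conditioned non-collider, so it is open.
Try {Qw, Tc}:
  P1: blocked at fork node Qw ∈ conditioning set.
  P2: blocked at chain node Tc ∈ conditioning set.
  P3: blocked at chain node Tc ∈ conditioning set.
  P4: blocked at chain node Tc ∈ conditioning set.
  P5: blocked at fork node Tc ∈ conditioning set.
  P6: blocked at fork node Tc ∈ conditioning set.
  P7: blocked at fork node Tc ∈ conditioning set.
{Qw, Tc} contains no descendant of Jz and blocks every backdoor path.
Every element of {Qw, Tc} is needed (dropping Qw leaves P1 open; dropping Tc leaves P2 open), so no proper subset is valid.
Among all size-2 subsets of the eligible variables, only {Qw, Tc} blocks every backdoor path, so it is the unique smallest valid adjustment set.

{Qw, Tc}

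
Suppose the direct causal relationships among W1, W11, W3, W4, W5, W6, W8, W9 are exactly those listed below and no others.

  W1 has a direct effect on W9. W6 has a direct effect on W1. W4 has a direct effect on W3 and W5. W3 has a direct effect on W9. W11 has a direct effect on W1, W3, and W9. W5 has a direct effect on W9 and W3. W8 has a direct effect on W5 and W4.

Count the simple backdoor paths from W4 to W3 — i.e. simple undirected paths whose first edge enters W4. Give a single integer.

A backdoor path from W4 to W3 is any simple undirected path whose first edge points into W4 (i.e. leaves W4 via a parent).
Parents of W4: {W8}.
Enumerating:
  P1: W4 <- W8 -> W5 -> W3
  P2: W4 <- W8 -> W5 -> W9 <- W11 -> W3
  P3: W4 <- W8 -> W5 -> W9 <- W1 <- W11 -> W3
  P4: W4 <- W8 -> W5 -> W9 <- W3
That exhausts the simple backdoor paths. Count: 4.

4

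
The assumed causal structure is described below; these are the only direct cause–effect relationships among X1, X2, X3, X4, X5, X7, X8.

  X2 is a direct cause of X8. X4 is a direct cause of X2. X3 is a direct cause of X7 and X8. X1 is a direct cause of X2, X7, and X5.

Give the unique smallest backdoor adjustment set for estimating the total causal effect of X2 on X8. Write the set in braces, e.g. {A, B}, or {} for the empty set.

{}

Variables eligible for adjustment (non-descendants of X2, excluding X2 and X8): {X1, X3, X4, X5, X7}.
Backdoor paths from X2 to X8:
  P1: X2 <- X1 -> X7 <- X3 -> X8
Each backdoor path contains an unconditioned collider, so every path is already blocked with the empty conditioning set:
  P1: blocked at collider X7 (neither it nor any descendant is in the conditioning set).
The empty set is therefore the unique smallest valid set.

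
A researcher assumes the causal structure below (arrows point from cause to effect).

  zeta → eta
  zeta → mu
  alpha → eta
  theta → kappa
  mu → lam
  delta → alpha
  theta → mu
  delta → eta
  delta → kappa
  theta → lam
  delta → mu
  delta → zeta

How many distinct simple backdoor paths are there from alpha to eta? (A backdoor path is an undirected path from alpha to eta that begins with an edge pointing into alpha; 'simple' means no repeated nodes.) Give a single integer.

A backdoor path from alpha to eta is any simple undirected path whose first edge points into alpha (i.e. leaves alpha via a parent).
Parents of alpha: {delta}.
Enumerating:
  P1: alpha <- delta -> kappa <- theta -> mu <- zeta -> eta
  P2: alpha <- delta -> kappa <- theta -> lam <- mu <- zeta -> eta
  P3: alpha <- delta -> zeta -> eta
  P4: alpha <- delta -> eta
  P5: alpha <- delta -> mu <- zeta -> eta
That exhausts the simple backdoor paths. Count: 5.

5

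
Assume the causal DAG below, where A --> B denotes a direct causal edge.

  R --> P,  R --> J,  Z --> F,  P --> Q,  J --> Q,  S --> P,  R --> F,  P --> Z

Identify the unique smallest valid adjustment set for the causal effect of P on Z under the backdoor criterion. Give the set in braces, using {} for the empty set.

Variables eligible for adjustment (non-descendants of P, excluding P and Z): {J, R, S}.
Backdoor paths from P to Z:
  P1: P <- R -> F <- Z
Each backdoor path contains an unconditioned collider, so every path is already blocked with the empty conditioning set:
  P1: blocked at collider F (neither it nor any descendant is in the conditioning set).
The empty set is therefore the unique smallest valid set.

{}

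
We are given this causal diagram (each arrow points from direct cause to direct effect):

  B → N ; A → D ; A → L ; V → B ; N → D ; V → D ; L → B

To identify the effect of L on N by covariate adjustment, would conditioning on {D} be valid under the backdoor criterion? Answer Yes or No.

Backdoor paths from L to N (paths whose first edge points into L):
  P1: L <- A -> D <- V -> B -> N
  P2: L <- A -> D <- N
Condition 1 (no descendant of L in the set): FAILS — D is a descendant of L.
Condition 2 (every backdoor path blocked by {D}):
  P1: open — collider(s) D are conditioned on (or have a conditioned descendant) and no non-collider on the path is in the set.
  P2: open — collider(s) D are conditioned on (or have a conditioned descendant) and no non-collider on the path is in the set.
{D} does not satisfy the backdoor criterion.

No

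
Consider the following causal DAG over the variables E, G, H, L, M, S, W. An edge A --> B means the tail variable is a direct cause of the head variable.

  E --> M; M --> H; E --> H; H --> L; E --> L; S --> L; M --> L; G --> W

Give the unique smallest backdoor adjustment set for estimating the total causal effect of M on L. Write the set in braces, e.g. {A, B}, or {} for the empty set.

Variables eligible for adjustment (non-descendants of M, excluding M and L): {E, G, S, W}.
Backdoor paths from M to L:
  P1: M <- E -> H -> L
  P2: M <- E -> L
The empty set is not sufficient: P1 (M <- E -> H -> L) has no collider blocking it and no conditioned non-collider, so it is open.
Try {E}:
  P1: blocked at fork node E ∈ conditioning set.
  P2: blocked at fork node E ∈ conditioning set.
{E} contains no descendant of M and blocks every backdoor path.
No other singleton works — e.g. {G} leaves P1 open — so {E} is the unique smallest valid adjustment set.

{E}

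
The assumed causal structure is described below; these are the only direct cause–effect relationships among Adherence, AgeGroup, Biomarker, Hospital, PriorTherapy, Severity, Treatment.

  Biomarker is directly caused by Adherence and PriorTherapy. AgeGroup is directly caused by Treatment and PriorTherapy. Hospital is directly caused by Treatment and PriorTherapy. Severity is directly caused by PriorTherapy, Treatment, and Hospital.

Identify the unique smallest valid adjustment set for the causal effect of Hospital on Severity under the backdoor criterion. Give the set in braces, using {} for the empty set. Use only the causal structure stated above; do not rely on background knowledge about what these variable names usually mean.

Variables eligible for adjustment (non-descendants of Hospital, excluding Hospital and Severity): {Adherence, AgeGroup, Biomarker, PriorTherapy, Treatment}.
Backdoor paths from Hospital to Severity:
  P1: Hospital <- Treatment -> Severity
  P2: Hospital <- Treatment -> AgeGroup <- PriorTherapy -> Severity
  P3: Hospital <- PriorTherapy -> Severity
  P4: Hospital <- PriorTherapy -> AgeGroup <- Treatment -> Severity
The empty set is not sufficient: P1 (Hospital <- Treatment -> Severity) has no collider blocking it and no conditioned non-collider, so it is open.
Try {PriorTherapy, Treatment}:
  P1: blocked at fork node Treatment ∈ conditioning set.
  P2: blocked at fork node Treatment ∈ conditioning set.
  P3: blocked at fork node PriorTherapy ∈ conditioning set.
  P4: blocked at fork node PriorTherapy ∈ conditioning set.
{PriorTherapy, Treatment} contains no descendant of Hospital and blocks every backdoor path.
Every element of {PriorTherapy, Treatment} is needed (dropping PriorTherapy leaves P3 open; dropping Treatment leaves P1 open), so no proper subset is valid.
Among all size-2 subsets of the eligible variables, only {PriorTherapy, Treatment} blocks every backdoor path, so it is the unique smallest valid adjustment set.

{PriorTherapy, Treatment}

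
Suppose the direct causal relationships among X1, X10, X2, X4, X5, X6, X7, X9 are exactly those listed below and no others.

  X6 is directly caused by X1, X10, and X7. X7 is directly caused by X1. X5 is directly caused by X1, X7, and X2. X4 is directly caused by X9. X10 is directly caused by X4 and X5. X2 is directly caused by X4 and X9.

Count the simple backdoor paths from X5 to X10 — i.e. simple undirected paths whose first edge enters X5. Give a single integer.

A backdoor path from X5 to X10 is any simple undirected path whose first edge points into X5 (i.e. leaves X5 via a parent).
Parents of X5: {X1, X2, X7}.
Enumerating:
  P1: X5 <- X1 -> X7 -> X6 <- X10
  P2: X5 <- X1 -> X6 <- X10
  P3: X5 <- X2 <- X9 -> X4 -> X10
  P4: X5 <- X2 <- X4 -> X10
  P5: X5 <- X7 <- X1 -> X6 <- X10
  P6: X5 <- X7 -> X6 <- X10
That exhausts the simple backdoor paths. Count: 6.

6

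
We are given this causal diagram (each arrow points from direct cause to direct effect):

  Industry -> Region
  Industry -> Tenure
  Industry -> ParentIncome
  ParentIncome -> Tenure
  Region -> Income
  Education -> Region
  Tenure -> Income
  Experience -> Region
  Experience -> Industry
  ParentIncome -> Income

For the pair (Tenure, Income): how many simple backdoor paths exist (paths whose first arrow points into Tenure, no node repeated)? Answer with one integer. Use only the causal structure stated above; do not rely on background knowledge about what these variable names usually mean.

A backdoor path from Tenure to Income is any simple undirected path whose first edge points into Tenure (i.e. leaves Tenure via a parent).
Parents of Tenure: {Industry, ParentIncome}.
Enumerating:
  P1: Tenure <- Industry <- Experience -> Region -> Income
  P2: Tenure <- Industry -> ParentIncome -> Income
  P3: Tenure <- Industry -> Region -> Income
  P4: Tenure <- ParentIncome <- Industry <- Experience -> Region -> Income
  P5: Tenure <- ParentIncome <- Industry -> Region -> Income
  P6: Tenure <- ParentIncome -> Income
That exhausts the simple backdoor paths. Count: 6.

6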